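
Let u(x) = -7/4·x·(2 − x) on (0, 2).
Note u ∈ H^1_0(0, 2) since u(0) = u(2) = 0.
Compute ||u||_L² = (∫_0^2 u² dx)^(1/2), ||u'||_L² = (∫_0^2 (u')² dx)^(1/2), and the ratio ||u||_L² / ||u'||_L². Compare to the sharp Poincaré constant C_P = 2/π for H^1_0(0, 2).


||u||_L² / ||u'||_L² = sqrt(10)/5 < C_P = 2/π.

u(x) = -7/4·x·(2 − x), so u'(x) = 7*x/2 - 7/2.
u(x) = -7/4·x·(2 − x) vanishes at x = 0 and x = 2, so u ∈ H^1_0(0, 2). Differentiate via the product rule and integrate the resulting polynomials term by term.
  ∫_0^2 u² dx = ∫_0^2 (49*x^4/16 - 49*x^3/4 + 49*x^2/4) dx. Term by term:
    ∫_0^2 49*x^4/16 dx = 98/5;  ∫_0^2 -49*x^3/4 dx = -49;  ∫_0^2 49*x^2/4 dx = 98/3.
  Sum: 98/5 − 49 + 98/3 = 49/15.
  ∫_0^2 (u')² dx = ∫_0^2 (49*x^2/4 - 49*x/2 + 49/4) dx. Term by term:
    ∫_0^2 49*x^2/4 dx = 98/3;  ∫_0^2 -49*x/2 dx = -49;  ∫_0^2 49/4 dx = 49/2.
  Sum: 98/3 − 49 + 49/2 = 49/6.
∫_0^2 u² dx = 49/15, so ||u||_L² = 7*sqrt(15)/15.
∫_0^2 (u')² dx = 49/6, so ||u'||_L² = 7*sqrt(6)/6.
Ratio ||u||_L² / ||u'||_L² = sqrt(10)/5.
Sharp Poincaré constant on H^1_0(0, 2) is C_P = L/π = 2/π, achieved by sin(π/2·x).
A polynomial bump cannot attain the sharp Poincaré constant (only the first sine eigenfunction does), so the ratio is strictly less than C_P, consistent with ||u||_L² ≤ C_P ||u'||_L².


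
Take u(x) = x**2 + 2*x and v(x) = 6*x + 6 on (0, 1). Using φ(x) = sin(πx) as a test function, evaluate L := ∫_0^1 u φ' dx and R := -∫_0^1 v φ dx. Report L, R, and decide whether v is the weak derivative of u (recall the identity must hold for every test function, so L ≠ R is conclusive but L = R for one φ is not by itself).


LHS = -6/π, RHS = -18/π. No, v is not the weak derivative of u.

u(x) = x**2 + 2*x, classical derivative u'(x) = 2*x + 2.
φ(x) = sin(πx), so φ'(x) = π*cos(π*x).
Note φ(0) = φ(1) = 0, so the boundary term u·φ vanishes.
LHS = ∫_0^1 u(x) φ'(x) dx = ∫_0^1 (π*x^2*cos(π*x) + 2*π*x*cos(π*x)) dx. Term by term:
  ∫_0^1 π*x^2*cos(π*x) dx = -2/π;  ∫_0^1 2*π*x*cos(π*x) dx = -4/π.
Sum: -2/π − 4/π = -6/π.
So LHS = -6/π.
∫_0^1 v(x) φ(x) dx = ∫_0^1 (6*x*sin(π*x) + 6*sin(π*x)) dx. Term by term:
  ∫_0^1 6*sin(π*x) dx = 12/π;  ∫_0^1 6*x*sin(π*x) dx = 6/π.
Sum: 12/π + 6/π = 18/π.
So RHS = -∫_0^1 v(x) φ(x) dx = -18/π.
LHS − RHS = 12/π ≠ 0, so the identity fails.
(For a valid weak derivative the identity must hold for EVERY test function, in particular this one. The failure shows v is NOT the weak derivative of u.)
Correct weak derivative would be u'(x) = 2*x + 2.


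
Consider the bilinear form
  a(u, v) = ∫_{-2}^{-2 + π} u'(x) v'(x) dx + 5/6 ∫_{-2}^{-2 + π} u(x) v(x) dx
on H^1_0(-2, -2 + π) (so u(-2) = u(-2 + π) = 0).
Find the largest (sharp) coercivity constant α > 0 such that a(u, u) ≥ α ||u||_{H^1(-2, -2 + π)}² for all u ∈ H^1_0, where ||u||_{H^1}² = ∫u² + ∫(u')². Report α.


α = 11/12

Coercivity of a(·,·) on H^1_0(-2, -2 + π) means a(u, u) ≥ α ||u||_{H^1}² for every u ∈ H^1_0.
The interval has length L = π, and Poincaré/coercivity depend only on L. Here a(u, u) = ∫(u')² + (5/6)·∫u².
Here 0 < c = 5/6 < 1. The condition a(u,u) ≥ α||u||_{H^1}² reads (1−α)∫(u')² ≥ (α−c)∫u². Any admissible α is ≤ 1 (rapidly oscillating u have ∫u²/∫(u')² → 0), and α = 1 would force 0 ≥ (1−c)∫u², impossible since c < 1; so 1−α > 0. By the sharp Poincaré inequality on H^1_0 of an interval of length L, ∫(u')² ≥ (π/L)²∫u² with equality for the first sine mode sin(π(x−x₀)/L) (x₀ the left endpoint), so the inequality holds for all u iff (1−α)(π/L)² ≥ α − c, i.e. α ≤ ((π/L)² + c)/((π/L)² + 1) = (1 + c(L/π)²)/(1 + (L/π)²). With (π/L)² = 1 and c = 5/6, the largest admissible constant is α = ((π/L)² + c)/((π/L)² + 1).
Simplifying, α = 11/12.


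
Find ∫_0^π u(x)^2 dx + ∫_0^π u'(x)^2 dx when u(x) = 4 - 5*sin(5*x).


||u||_{H^1(0,π)}^2 = -16 + 341*π

u'(x) = -25*cos(5*x).
Expand u² and (u')² and integrate term by term on (0, π), using: for integers n ≥ 1, ∫_0^π sin²(nx) dx = ∫_0^π cos²(nx) dx = π/2; for n ≠ n', ∫_0^π sin(nx)sin(n'x) dx = ∫_0^π cos(nx)cos(n'x) dx = 0; and by product-to-sum, ∫_0^π sin(nx)cos(n'x) dx = ½∫_0^π [sin((n+n')x) + sin((n−n')x)] dx, which is 0 when n+n' is even and 2n/(n²−n'²) when n+n' is odd (it need not vanish on (0, π)). For the constant mode: ∫_0^π 1 dx = π, ∫_0^π cos(nx) dx = 0, ∫_0^π sin(nx) dx = (1−(−1)^n)/n.
  u² squared terms: (4)²·∫1 dx = 16·π = 16*π;  (-5)²·∫sin(5x)² dx = 25·π/2 = 25*π/2.
  u² cross terms: 2·(4)·(-5)·∫1·sin(5x) dx = -40·(2/5) = -16.
  So ∫_0^π u² dx = 16*π + 25*π/2 − 16 = -16 + 57*π/2.
  (u')² squared terms: (-25)²·∫cos(5x)² dx = 625·π/2 = 625*π/2.
  So ∫_0^π (u')² dx = 625*π/2.
||u||_{H^1}^2 = (-16 + 57*π/2) + (625*π/2) = -16 + 341*π.


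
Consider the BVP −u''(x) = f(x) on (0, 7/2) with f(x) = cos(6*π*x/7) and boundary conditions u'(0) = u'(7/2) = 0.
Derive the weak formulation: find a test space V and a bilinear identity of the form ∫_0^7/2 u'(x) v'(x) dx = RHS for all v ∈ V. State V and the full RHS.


V = H^1(0, 7/2) (no boundary constraint on v; u is determined up to an additive constant); weak form: ∫_0^7/2 u'v' dx = ∫_0^7/2 (cos(6*π*x/7)) v dx for all v ∈ V.

Multiply both sides by a test function v and integrate from 0 to 7/2:
  ∫_0^7/2 −u''(x) v(x) dx = ∫_0^7/2 f(x) v(x) dx.
Integrate the LHS by parts once:
  ∫_0^7/2 −u'' v dx = −[u'(x) v(x)]_0^7/2 + ∫_0^7/2 u'(x) v'(x) dx.
Thus ∫_0^7/2 u'(x) v'(x) dx = ∫_0^7/2 f(x) v(x) dx + [u'(x) v(x)]_0^7/2.
Choose V so that boundary terms are either known or forced to vanish.
u has homogeneous Neumann: u'(0) = u'(7/2) = 0. So [u' v]_0^7/2 = 0·v(7/2) − 0·v(0) = 0 for any v; take V = H^1(0, 7/2).
Weak formulation: find u (satisfying any essential BC) such that ∫_0^7/2 u'(x) v'(x) dx = ∫_0^7/2 f v dx for all v ∈ V (homogeneous Neumann, so boundary terms vanish).
Substituting f(x) = cos(6*π*x/7), the right-hand side is ∫_0^7/2 (cos(6*π*x/7)) v dx.
Compatibility check (pure Neumann): taking v ≡ 1 ∈ V gives 0 = ∫_0^7/2 f dx + (0) − (0), i.e. ∫_0^7/2 f dx must equal u'(0) − u'(7/2) = 0. Indeed ∫_0^7/2 (cos(6*π*x/7)) dx = 0, so the data are compatible. The solution is then unique only up to an additive constant (fix it e.g. by requiring ∫_0^7/2 u dx = 0).


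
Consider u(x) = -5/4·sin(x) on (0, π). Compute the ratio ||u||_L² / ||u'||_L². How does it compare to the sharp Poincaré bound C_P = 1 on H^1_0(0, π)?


||u||_L² / ||u'||_L² = 1 = C_P.

u(x) = -5/4·sin(x), so u'(x) = -5*cos(x)/4.
Writing u(x) = A·sin(kπx/L) with A = -5/4 and k = 1, use ∫_0^L sin²(kπx/L) dx = L/2 and ∫_0^L cos²(kπx/L) dx = L/2.
u² = 25/16·sin²(x) and (u')² = 25/16·cos²(x), and each of sin², cos² integrates to L/2 = π/2 over (0, π).
∫_0^π u² dx = 25*π/32, so ||u||_L² = 5*sqrt(2)*sqrt(π)/8.
∫_0^π (u')² dx = 25*π/32, so ||u'||_L² = 5*sqrt(2)*sqrt(π)/8.
Ratio ||u||_L² / ||u'||_L² = 1.
Sharp Poincaré constant on H^1_0(0, π) is C_P = L/π = 1, achieved by sin(x).
This is the k = 1 eigenfunction (up to amplitude), so the ratio equals the sharp Poincaré constant exactly.


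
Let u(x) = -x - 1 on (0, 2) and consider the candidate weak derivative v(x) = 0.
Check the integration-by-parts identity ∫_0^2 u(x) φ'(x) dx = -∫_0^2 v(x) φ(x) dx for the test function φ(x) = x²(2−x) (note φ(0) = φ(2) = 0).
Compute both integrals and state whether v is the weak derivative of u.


LHS = 4/3, RHS = 0. No, v is not the weak derivative of u.

u(x) = -x - 1, classical derivative u'(x) = -1.
φ(x) = x²(2−x), so φ'(x) = x*(4 - 3*x).
Note φ(0) = φ(2) = 0, so the boundary term u·φ vanishes.
LHS = ∫_0^2 u(x) φ'(x) dx = ∫_0^2 (3*x^3 - x^2 - 4*x) dx. Term by term:
  ∫_0^2 3*x^3 dx = 12;  ∫_0^2 -x^2 dx = -8/3;  ∫_0^2 -4*x dx = -8.
Sum: 12 − 8/3 − 8 = 4/3.
So LHS = 4/3.
∫_0^2 v(x) φ(x) dx = ∫_0^2 (0) dx. Term by term:
  ∫_0^2 0 dx = 0.
So RHS = -∫_0^2 v(x) φ(x) dx = 0.
LHS − RHS = 4/3 ≠ 0, so the identity fails.
(For a valid weak derivative the identity must hold for EVERY test function, in particular this one. The failure shows v is NOT the weak derivative of u.)
Correct weak derivative would be u'(x) = -1.


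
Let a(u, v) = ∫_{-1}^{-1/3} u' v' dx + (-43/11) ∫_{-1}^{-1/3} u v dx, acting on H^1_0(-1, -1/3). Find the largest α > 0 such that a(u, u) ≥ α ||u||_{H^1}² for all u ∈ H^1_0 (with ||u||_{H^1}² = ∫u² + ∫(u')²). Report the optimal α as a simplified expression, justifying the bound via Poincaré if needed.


α = (-172 + 99*π^2)/(11*(4 + 9*π^2))

Coercivity of a(·,·) on H^1_0(-1, -1/3) means a(u, u) ≥ α ||u||_{H^1}² for every u ∈ H^1_0.
The interval has length L = 2/3, and Poincaré/coercivity depend only on L. Here a(u, u) = ∫(u')² + (-43/11)·∫u².
Here c = -43/11 < 0 with |c| < (π/L)² = 9*π^2/4, so coercivity still holds. The condition a(u,u) ≥ α||u||_{H^1}² reads (1−α)∫(u')² ≥ (α−c)∫u². Any admissible α is ≤ 1 (rapidly oscillating u have ∫u²/∫(u')² → 0), and α = 1 would force 0 ≥ (1−c)∫u², impossible since c < 1; so 1−α > 0. By the sharp Poincaré inequality on H^1_0 of an interval of length L, ∫(u')² ≥ (π/L)²∫u² with equality for the first sine mode sin(π(x−x₀)/L) (x₀ the left endpoint), so the inequality holds for all u iff (1−α)(π/L)² ≥ α − c, i.e. α ≤ ((π/L)² + c)/((π/L)² + 1) = (1 + c(L/π)²)/(1 + (L/π)²). (Direct route, valid since c ≤ 0: Poincaré gives c∫u² ≥ c(L/π)²∫(u')², so a(u,u) ≥ (1 + c(L/π)²)∫(u')², while ||u||_{H^1}² ≤ (1 + (L/π)²)∫(u')²; dividing yields the same α.) With (π/L)² = 9*π^2/4 and c = -43/11, the largest admissible constant is α = ((π/L)² + c)/((π/L)² + 1).
Simplifying, α = (-172 + 99*π^2)/(11*(4 + 9*π^2)).


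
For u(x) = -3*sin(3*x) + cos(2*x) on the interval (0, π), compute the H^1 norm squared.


||u||_{H^1(0,π)}^2 = -36 + 95*π/2

u'(x) = -2*sin(2*x) - 9*cos(3*x).
Expand u² and (u')² and integrate term by term on (0, π), using: for integers n ≥ 1, ∫_0^π sin²(nx) dx = ∫_0^π cos²(nx) dx = π/2; for n ≠ n', ∫_0^π sin(nx)sin(n'x) dx = ∫_0^π cos(nx)cos(n'x) dx = 0; and by product-to-sum, ∫_0^π sin(nx)cos(n'x) dx = ½∫_0^π [sin((n+n')x) + sin((n−n')x)] dx, which is 0 when n+n' is even and 2n/(n²−n'²) when n+n' is odd (it need not vanish on (0, π)).
  u² squared terms: (-3)²·∫sin(3x)² dx = 9·π/2 = 9*π/2;  (1)²·∫cos(2x)² dx = 1·π/2 = π/2.
  u² cross terms: 2·(-3)·(1)·∫sin(3x)·cos(2x) dx = -6·(6/5) = -36/5.
  So ∫_0^π u² dx = 9*π/2 + π/2 − 36/5 = -36/5 + 5*π.
  (u')² squared terms: (-9)²·∫cos(3x)² dx = 81·π/2 = 81*π/2;  (-2)²·∫sin(2x)² dx = 4·π/2 = 2*π.
  (u')² cross terms: 2·(-9)·(-2)·∫cos(3x)·sin(2x) dx = 36·(-4/5) = -144/5.
  So ∫_0^π (u')² dx = 81*π/2 + 2*π − 144/5 = -144/5 + 85*π/2.
||u||_{H^1}^2 = (-36/5 + 5*π) + (-144/5 + 85*π/2) = -36 + 95*π/2.


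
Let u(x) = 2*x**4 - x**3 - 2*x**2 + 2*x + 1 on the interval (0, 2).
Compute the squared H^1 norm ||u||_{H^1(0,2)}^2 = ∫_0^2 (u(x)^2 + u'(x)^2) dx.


||u||_{H^1}^2 = 192814/315

The H^1 norm (squared) on an interval (0, L) is
  ||u||_{H^1}^2 = ∫_0^L u(x)^2 dx + ∫_0^L u'(x)^2 dx.
Compute u'(x) = 8*x**3 - 3*x**2 - 4*x + 2.
Then u(x)^2 = 4*x**8 - 4*x**7 - 7*x**6 + 12*x**5 + 4*x**4 - 10*x**3 + 4*x + 1 and u'(x)^2 = 64*x**6 - 48*x**5 - 55*x**4 + 56*x**3 + 4*x**2 - 16*x + 4.
Integrate each monomial from 0 to 2 using ∫_0^2 c·x^n dx = c·2^(n+1)/(n+1):
  ∫_0^2 u(x)^2 dx = ∫_0^2 (4*x^8 - 4*x^7 - 7*x^6 + 12*x^5 + 4*x^4 - 10*x^3 + 4*x + 1) dx. Term by term:
    ∫_0^2 4*x^8 dx = 2048/9;  ∫_0^2 -4*x^7 dx = -128;  ∫_0^2 -7*x^6 dx = -128;
    ∫_0^2 12*x^5 dx = 128;  ∫_0^2 4*x^4 dx = 128/5;  ∫_0^2 -10*x^3 dx = -40;
    ∫_0^2 4*x dx = 8;  ∫_0^2 1 dx = 2.
  Sum: 2048/9 − 128 − 128 + 128 + 128/5 − 40 + 8 + 2 = 4282/45.
  ∫_0^2 u'(x)^2 dx = ∫_0^2 (64*x^6 - 48*x^5 - 55*x^4 + 56*x^3 + 4*x^2 - 16*x + 4) dx. Term by term:
    ∫_0^2 64*x^6 dx = 8192/7;  ∫_0^2 -48*x^5 dx = -512;  ∫_0^2 -55*x^4 dx = -352;
    ∫_0^2 56*x^3 dx = 224;  ∫_0^2 4*x^2 dx = 32/3;  ∫_0^2 -16*x dx = -32;
    ∫_0^2 4 dx = 8.
  Sum: 8192/7 − 512 − 352 + 224 + 32/3 − 32 + 8 = 10856/21.
Adding: ||u||_{H^1}^2 = 4282/45 + 10856/21 = 192814/315.


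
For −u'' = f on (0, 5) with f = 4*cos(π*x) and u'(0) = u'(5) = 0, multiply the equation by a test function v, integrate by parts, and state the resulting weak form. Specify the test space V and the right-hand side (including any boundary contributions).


V = H^1(0, 5) (no boundary constraint on v; u is determined up to an additive constant); weak form: ∫_0^5 u'v' dx = ∫_0^5 (4*cos(π*x)) v dx for all v ∈ V.

Multiply both sides by a test function v and integrate from 0 to 5:
  ∫_0^5 −u''(x) v(x) dx = ∫_0^5 f(x) v(x) dx.
Integrate the LHS by parts once:
  ∫_0^5 −u'' v dx = −[u'(x) v(x)]_0^5 + ∫_0^5 u'(x) v'(x) dx.
Thus ∫_0^5 u'(x) v'(x) dx = ∫_0^5 f(x) v(x) dx + [u'(x) v(x)]_0^5.
Choose V so that boundary terms are either known or forced to vanish.
u has homogeneous Neumann: u'(0) = u'(5) = 0. So [u' v]_0^5 = 0·v(5) − 0·v(0) = 0 for any v; take V = H^1(0, 5).
Weak formulation: find u (satisfying any essential BC) such that ∫_0^5 u'(x) v'(x) dx = ∫_0^5 f v dx for all v ∈ V (homogeneous Neumann, so boundary terms vanish).
Substituting f(x) = 4*cos(π*x), the right-hand side is ∫_0^5 (4*cos(π*x)) v dx.
Compatibility check (pure Neumann): taking v ≡ 1 ∈ V gives 0 = ∫_0^5 f dx + (0) − (0), i.e. ∫_0^5 f dx must equal u'(0) − u'(5) = 0. Indeed ∫_0^5 (4*cos(π*x)) dx = 0, so the data are compatible. The solution is then unique only up to an additive constant (fix it e.g. by requiring ∫_0^5 u dx = 0).


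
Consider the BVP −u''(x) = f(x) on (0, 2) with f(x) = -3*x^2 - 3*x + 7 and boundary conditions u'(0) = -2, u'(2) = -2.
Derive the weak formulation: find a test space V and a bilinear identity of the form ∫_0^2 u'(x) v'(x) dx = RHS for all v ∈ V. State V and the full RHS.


V = H^1(0, 2) (v unrestricted at boundary; u is determined up to an additive constant); weak form: ∫_0^2 u'v' dx = ∫_0^2 (-3*x^2 - 3*x + 7) v dx − 2·v(2) + 2·v(0) for all v ∈ V.

Multiply both sides by a test function v and integrate from 0 to 2:
  ∫_0^2 −u''(x) v(x) dx = ∫_0^2 f(x) v(x) dx.
Integrate the LHS by parts once:
  ∫_0^2 −u'' v dx = −[u'(x) v(x)]_0^2 + ∫_0^2 u'(x) v'(x) dx.
Thus ∫_0^2 u'(x) v'(x) dx = ∫_0^2 f(x) v(x) dx + [u'(x) v(x)]_0^2.
Choose V so that boundary terms are either known or forced to vanish.
u has inhomogeneous Neumann u'(0) = -2, u'(2) = -2. [u' v]_0^2 = (-2)·v(2) − (-2)·v(0) = − 2·v(2) + 2·v(0). Take V = H^1(0, 2); boundary term becomes part of RHS.
Weak formulation: find u (satisfying any essential BC) such that ∫_0^2 u'(x) v'(x) dx = ∫_0^2 f v dx − 2·v(2) + 2·v(0) for all v ∈ V (Neumann data are natural BCs: they enter the RHS as boundary terms).
Substituting f(x) = -3*x^2 - 3*x + 7, the right-hand side is ∫_0^2 (-3*x^2 - 3*x + 7) v dx − 2·v(2) + 2·v(0).
Compatibility check (pure Neumann): taking v ≡ 1 ∈ V gives 0 = ∫_0^2 f dx + (-2) − (-2), i.e. ∫_0^2 f dx must equal u'(0) − u'(2) = 0. Indeed ∫_0^2 (-3*x^2 - 3*x + 7) dx = 0, so the data are compatible. The solution is then unique only up to an additive constant (fix it e.g. by requiring ∫_0^2 u dx = 0).


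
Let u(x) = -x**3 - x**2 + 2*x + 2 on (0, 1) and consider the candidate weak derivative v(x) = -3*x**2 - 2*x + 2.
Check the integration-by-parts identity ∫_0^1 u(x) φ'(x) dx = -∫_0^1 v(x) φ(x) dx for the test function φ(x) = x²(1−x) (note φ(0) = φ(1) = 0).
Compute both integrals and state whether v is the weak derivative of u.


LHS = 1/30, RHS = 1/30. Yes, v = u' weakly.

u(x) = -x**3 - x**2 + 2*x + 2, classical derivative u'(x) = -3*x**2 - 2*x + 2.
φ(x) = x²(1−x), so φ'(x) = x*(2 - 3*x).
Note φ(0) = φ(1) = 0, so the boundary term u·φ vanishes.
LHS = ∫_0^1 u(x) φ'(x) dx = ∫_0^1 (3*x^5 + x^4 - 8*x^3 - 2*x^2 + 4*x) dx. Term by term:
  ∫_0^1 3*x^5 dx = 1/2;  ∫_0^1 x^4 dx = 1/5;  ∫_0^1 -8*x^3 dx = -2;
  ∫_0^1 -2*x^2 dx = -2/3;  ∫_0^1 4*x dx = 2.
Sum: 1/2 + 1/5 − 2 − 2/3 + 2 = 1/30.
So LHS = 1/30.
∫_0^1 v(x) φ(x) dx = ∫_0^1 (3*x^5 - x^4 - 4*x^3 + 2*x^2) dx. Term by term:
  ∫_0^1 3*x^5 dx = 1/2;  ∫_0^1 -x^4 dx = -1/5;  ∫_0^1 -4*x^3 dx = -1;
  ∫_0^1 2*x^2 dx = 2/3.
Sum: 1/2 − 1/5 − 1 + 2/3 = -1/30.
So RHS = -∫_0^1 v(x) φ(x) dx = 1/30.
LHS = RHS, so the identity holds for this test φ.
Moreover u is smooth here and v(x) = u'(x) = -3*x**2 - 2*x + 2 pointwise, so the identity holds for every test function. Hence v is the weak derivative of u.


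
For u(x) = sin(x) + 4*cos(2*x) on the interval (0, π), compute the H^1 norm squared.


||u||_{H^1(0,π)}^2 = -80/3 + 41*π

u'(x) = -8*sin(2*x) + cos(x).
Expand u² and (u')² and integrate term by term on (0, π), using: for integers n ≥ 1, ∫_0^π sin²(nx) dx = ∫_0^π cos²(nx) dx = π/2; for n ≠ n', ∫_0^π sin(nx)sin(n'x) dx = ∫_0^π cos(nx)cos(n'x) dx = 0; and by product-to-sum, ∫_0^π sin(nx)cos(n'x) dx = ½∫_0^π [sin((n+n')x) + sin((n−n')x)] dx, which is 0 when n+n' is even and 2n/(n²−n'²) when n+n' is odd (it need not vanish on (0, π)).
  u² squared terms: (4)²·∫cos(2x)² dx = 16·π/2 = 8*π;  (1)²·∫sin(x)² dx = 1·π/2 = π/2.
  u² cross terms: 2·(4)·(1)·∫cos(2x)·sin(x) dx = 8·(-2/3) = -16/3.
  So ∫_0^π u² dx = 8*π + π/2 − 16/3 = -16/3 + 17*π/2.
  (u')² squared terms: (-8)²·∫sin(2x)² dx = 64·π/2 = 32*π;  (1)²·∫cos(x)² dx = 1·π/2 = π/2.
  (u')² cross terms: 2·(-8)·(1)·∫sin(2x)·cos(x) dx = -16·(4/3) = -64/3.
  So ∫_0^π (u')² dx = 32*π + π/2 − 64/3 = -64/3 + 65*π/2.
||u||_{H^1}^2 = (-16/3 + 17*π/2) + (-64/3 + 65*π/2) = -80/3 + 41*π.


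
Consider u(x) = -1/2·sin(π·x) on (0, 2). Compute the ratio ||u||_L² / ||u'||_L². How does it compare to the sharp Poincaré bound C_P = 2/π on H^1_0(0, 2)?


||u||_L² / ||u'||_L² = 1/π < C_P = 2/π.

u(x) = -1/2·sin(π·x), so u'(x) = -π*cos(π*x)/2.
Writing u(x) = A·sin(kπx/L) with A = -1/2 and k = 2, use ∫_0^L sin²(kπx/L) dx = L/2 and ∫_0^L cos²(kπx/L) dx = L/2.
u² = 1/4·sin²(π·x) and (u')² = π^2/4·cos²(π·x), and each of sin², cos² integrates to L/2 = 1 over (0, 2).
∫_0^2 u² dx = 1/4, so ||u||_L² = 1/2.
∫_0^2 (u')² dx = π^2/4, so ||u'||_L² = π/2.
Ratio ||u||_L² / ||u'||_L² = 1/π.
Sharp Poincaré constant on H^1_0(0, 2) is C_P = L/π = 2/π, achieved by sin(π/2·x).
This is the k = 2 harmonic; the ratio L/(kπ) is strictly less than C_P = L/π, consistent with the sharp inequality ||u||_L² ≤ C_P ||u'||_L².


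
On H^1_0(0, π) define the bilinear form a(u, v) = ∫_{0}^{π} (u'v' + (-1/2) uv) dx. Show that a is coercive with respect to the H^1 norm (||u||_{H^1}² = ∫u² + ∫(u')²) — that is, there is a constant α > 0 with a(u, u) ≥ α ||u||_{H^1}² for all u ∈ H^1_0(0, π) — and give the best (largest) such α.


α = 1/4

Coercivity of a(·,·) on H^1_0(0, π) means a(u, u) ≥ α ||u||_{H^1}² for every u ∈ H^1_0.
The interval has length L = π, and Poincaré/coercivity depend only on L. Here a(u, u) = ∫(u')² + (-1/2)·∫u².
Here c = -1/2 < 0 with |c| < (π/L)² = 1, so coercivity still holds. The condition a(u,u) ≥ α||u||_{H^1}² reads (1−α)∫(u')² ≥ (α−c)∫u². Any admissible α is ≤ 1 (rapidly oscillating u have ∫u²/∫(u')² → 0), and α = 1 would force 0 ≥ (1−c)∫u², impossible since c < 1; so 1−α > 0. By the sharp Poincaré inequality on H^1_0 of an interval of length L, ∫(u')² ≥ (π/L)²∫u² with equality for the first sine mode sin(π(x−x₀)/L) (x₀ the left endpoint), so the inequality holds for all u iff (1−α)(π/L)² ≥ α − c, i.e. α ≤ ((π/L)² + c)/((π/L)² + 1) = (1 + c(L/π)²)/(1 + (L/π)²). (Direct route, valid since c ≤ 0: Poincaré gives c∫u² ≥ c(L/π)²∫(u')², so a(u,u) ≥ (1 + c(L/π)²)∫(u')², while ||u||_{H^1}² ≤ (1 + (L/π)²)∫(u')²; dividing yields the same α.) With (π/L)² = 1 and c = -1/2, the largest admissible constant is α = ((π/L)² + c)/((π/L)² + 1).
Simplifying, α = 1/4.


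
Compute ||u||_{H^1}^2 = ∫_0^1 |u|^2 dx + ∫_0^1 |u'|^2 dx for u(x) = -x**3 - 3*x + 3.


||u||_{H^1}^2 = 275/14

The H^1 norm (squared) on an interval (0, L) is
  ||u||_{H^1}^2 = ∫_0^L u(x)^2 dx + ∫_0^L u'(x)^2 dx.
Compute u'(x) = -3*x**2 - 3.
Then u(x)^2 = x**6 + 6*x**4 - 6*x**3 + 9*x**2 - 18*x + 9 and u'(x)^2 = 9*x**4 + 18*x**2 + 9.
Integrate each monomial from 0 to 1 using ∫_0^1 c·x^n dx = c·1^(n+1)/(n+1):
  ∫_0^1 u(x)^2 dx = ∫_0^1 (x^6 + 6*x^4 - 6*x^3 + 9*x^2 - 18*x + 9) dx. Term by term:
    ∫_0^1 x^6 dx = 1/7;  ∫_0^1 6*x^4 dx = 6/5;  ∫_0^1 -6*x^3 dx = -3/2;
    ∫_0^1 9*x^2 dx = 3;  ∫_0^1 -18*x dx = -9;  ∫_0^1 9 dx = 9.
  Sum: 1/7 + 6/5 − 3/2 + 3 − 9 + 9 = 199/70.
  ∫_0^1 u'(x)^2 dx = ∫_0^1 (9*x^4 + 18*x^2 + 9) dx. Term by term:
    ∫_0^1 9*x^4 dx = 9/5;  ∫_0^1 18*x^2 dx = 6;  ∫_0^1 9 dx = 9.
  Sum: 9/5 + 6 + 9 = 84/5.
Adding: ||u||_{H^1}^2 = 199/70 + 84/5 = 275/14.


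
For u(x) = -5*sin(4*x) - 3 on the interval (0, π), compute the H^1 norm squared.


||u||_{H^1(0,π)}^2 = 443*π/2

u'(x) = -20*cos(4*x).
Expand u² and (u')² and integrate term by term on (0, π), using: for integers n ≥ 1, ∫_0^π sin²(nx) dx = ∫_0^π cos²(nx) dx = π/2; for n ≠ n', ∫_0^π sin(nx)sin(n'x) dx = ∫_0^π cos(nx)cos(n'x) dx = 0; and by product-to-sum, ∫_0^π sin(nx)cos(n'x) dx = ½∫_0^π [sin((n+n')x) + sin((n−n')x)] dx, which is 0 when n+n' is even and 2n/(n²−n'²) when n+n' is odd (it need not vanish on (0, π)). For the constant mode: ∫_0^π 1 dx = π, ∫_0^π cos(nx) dx = 0, ∫_0^π sin(nx) dx = (1−(−1)^n)/n.
  u² squared terms: (-3)²·∫1 dx = 9·π = 9*π;  (-5)²·∫sin(4x)² dx = 25·π/2 = 25*π/2.
  u² cross terms: 2·(-3)·(-5)·∫1·sin(4x) dx = 30·(0) = 0.
  So ∫_0^π u² dx = 9*π + 25*π/2 + 0 = 43*π/2.
  (u')² squared terms: (-20)²·∫cos(4x)² dx = 400·π/2 = 200*π.
  So ∫_0^π (u')² dx = 200*π.
||u||_{H^1}^2 = (43*π/2) + (200*π) = 443*π/2.


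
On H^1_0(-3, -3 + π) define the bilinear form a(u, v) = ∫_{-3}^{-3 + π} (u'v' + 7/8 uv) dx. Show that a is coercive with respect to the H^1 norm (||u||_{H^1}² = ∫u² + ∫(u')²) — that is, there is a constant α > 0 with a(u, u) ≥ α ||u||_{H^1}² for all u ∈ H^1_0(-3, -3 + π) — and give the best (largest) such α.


α = 15/16

Coercivity of a(·,·) on H^1_0(-3, -3 + π) means a(u, u) ≥ α ||u||_{H^1}² for every u ∈ H^1_0.
The interval has length L = π, and Poincaré/coercivity depend only on L. Here a(u, u) = ∫(u')² + (7/8)·∫u².
Here 0 < c = 7/8 < 1. The condition a(u,u) ≥ α||u||_{H^1}² reads (1−α)∫(u')² ≥ (α−c)∫u². Any admissible α is ≤ 1 (rapidly oscillating u have ∫u²/∫(u')² → 0), and α = 1 would force 0 ≥ (1−c)∫u², impossible since c < 1; so 1−α > 0. By the sharp Poincaré inequality on H^1_0 of an interval of length L, ∫(u')² ≥ (π/L)²∫u² with equality for the first sine mode sin(π(x−x₀)/L) (x₀ the left endpoint), so the inequality holds for all u iff (1−α)(π/L)² ≥ α − c, i.e. α ≤ ((π/L)² + c)/((π/L)² + 1) = (1 + c(L/π)²)/(1 + (L/π)²). With (π/L)² = 1 and c = 7/8, the largest admissible constant is α = ((π/L)² + c)/((π/L)² + 1).
Simplifying, α = 15/16.


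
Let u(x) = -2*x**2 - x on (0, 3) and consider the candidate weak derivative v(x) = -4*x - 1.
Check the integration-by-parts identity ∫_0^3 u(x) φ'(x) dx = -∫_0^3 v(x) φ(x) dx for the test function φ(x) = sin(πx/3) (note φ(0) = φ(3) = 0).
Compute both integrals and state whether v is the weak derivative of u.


LHS = 42/π, RHS = 42/π. Yes, v = u' weakly.

u(x) = -2*x**2 - x, classical derivative u'(x) = -4*x - 1.
φ(x) = sin(πx/3), so φ'(x) = π*cos(π*x/3)/3.
Note φ(0) = φ(3) = 0, so the boundary term u·φ vanishes.
LHS = ∫_0^3 u(x) φ'(x) dx = ∫_0^3 (-2*π*x^2*cos(π*x/3)/3 - π*x*cos(π*x/3)/3) dx. Term by term:
  ∫_0^3 -2*π*x^2*cos(π*x/3)/3 dx = 36/π;  ∫_0^3 -π*x*cos(π*x/3)/3 dx = 6/π.
Sum: 36/π + 6/π = 42/π.
So LHS = 42/π.
∫_0^3 v(x) φ(x) dx = ∫_0^3 (-4*x*sin(π*x/3) - sin(π*x/3)) dx. Term by term:
  ∫_0^3 -sin(π*x/3) dx = -6/π;  ∫_0^3 -4*x*sin(π*x/3) dx = -36/π.
Sum: -6/π − 36/π = -42/π.
So RHS = -∫_0^3 v(x) φ(x) dx = 42/π.
LHS = RHS, so the identity holds for this test φ.
Moreover u is smooth here and v(x) = u'(x) = -4*x - 1 pointwise, so the identity holds for every test function. Hence v is the weak derivative of u.


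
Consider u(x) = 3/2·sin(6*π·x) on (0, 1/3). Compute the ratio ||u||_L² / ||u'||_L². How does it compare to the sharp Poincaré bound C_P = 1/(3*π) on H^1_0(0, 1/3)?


||u||_L² / ||u'||_L² = 1/(6*π) < C_P = 1/(3*π).

u(x) = 3/2·sin(6*π·x), so u'(x) = 9*π*cos(6*π*x).
Writing u(x) = A·sin(kπx/L) with A = 3/2 and k = 2, use ∫_0^L sin²(kπx/L) dx = L/2 and ∫_0^L cos²(kπx/L) dx = L/2.
u² = 9/4·sin²(6*π·x) and (u')² = 81*π^2·cos²(6*π·x), and each of sin², cos² integrates to L/2 = 1/6 over (0, 1/3).
∫_0^1/3 u² dx = 3/8, so ||u||_L² = sqrt(6)/4.
∫_0^1/3 (u')² dx = 27*π^2/2, so ||u'||_L² = 3*sqrt(6)*π/2.
Ratio ||u||_L² / ||u'||_L² = 1/(6*π).
Sharp Poincaré constant on H^1_0(0, 1/3) is C_P = L/π = 1/(3*π), achieved by sin(3*π·x).
This is the k = 2 harmonic; the ratio L/(kπ) is strictly less than C_P = L/π, consistent with the sharp inequality ||u||_L² ≤ C_P ||u'||_L².


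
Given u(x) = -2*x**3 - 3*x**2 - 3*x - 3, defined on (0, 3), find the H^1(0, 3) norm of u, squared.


||u||_{H^1}^2 = 611199/70

The H^1 norm (squared) on an interval (0, L) is
  ||u||_{H^1}^2 = ∫_0^L u(x)^2 dx + ∫_0^L u'(x)^2 dx.
Compute u'(x) = -6*x**2 - 6*x - 3.
Then u(x)^2 = 4*x**6 + 12*x**5 + 21*x**4 + 30*x**3 + 27*x**2 + 18*x + 9 and u'(x)^2 = 36*x**4 + 72*x**3 + 72*x**2 + 36*x + 9.
Integrate each monomial from 0 to 3 using ∫_0^3 c·x^n dx = c·3^(n+1)/(n+1):
  ∫_0^3 u(x)^2 dx = ∫_0^3 (4*x^6 + 12*x^5 + 21*x^4 + 30*x^3 + 27*x^2 + 18*x + 9) dx. Term by term:
    ∫_0^3 4*x^6 dx = 8748/7;  ∫_0^3 12*x^5 dx = 1458;  ∫_0^3 21*x^4 dx = 5103/5;
    ∫_0^3 30*x^3 dx = 1215/2;  ∫_0^3 27*x^2 dx = 243;  ∫_0^3 18*x dx = 81;
    ∫_0^3 9 dx = 27.
  Sum: 8748/7 + 1458 + 5103/5 + 1215/2 + 243 + 81 + 27 = 328077/70.
  ∫_0^3 u'(x)^2 dx = ∫_0^3 (36*x^4 + 72*x^3 + 72*x^2 + 36*x + 9) dx. Term by term:
    ∫_0^3 36*x^4 dx = 8748/5;  ∫_0^3 72*x^3 dx = 1458;  ∫_0^3 72*x^2 dx = 648;
    ∫_0^3 36*x dx = 162;  ∫_0^3 9 dx = 27.
  Sum: 8748/5 + 1458 + 648 + 162 + 27 = 20223/5.
Adding: ||u||_{H^1}^2 = 328077/70 + 20223/5 = 611199/70.


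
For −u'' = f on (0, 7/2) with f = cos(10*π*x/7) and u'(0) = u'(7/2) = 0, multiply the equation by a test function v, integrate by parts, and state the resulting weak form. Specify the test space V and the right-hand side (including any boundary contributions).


V = H^1(0, 7/2) (no boundary constraint on v; u is determined up to an additive constant); weak form: ∫_0^7/2 u'v' dx = ∫_0^7/2 (cos(10*π*x/7)) v dx for all v ∈ V.

Multiply both sides by a test function v and integrate from 0 to 7/2:
  ∫_0^7/2 −u''(x) v(x) dx = ∫_0^7/2 f(x) v(x) dx.
Integrate the LHS by parts once:
  ∫_0^7/2 −u'' v dx = −[u'(x) v(x)]_0^7/2 + ∫_0^7/2 u'(x) v'(x) dx.
Thus ∫_0^7/2 u'(x) v'(x) dx = ∫_0^7/2 f(x) v(x) dx + [u'(x) v(x)]_0^7/2.
Choose V so that boundary terms are either known or forced to vanish.
u has homogeneous Neumann: u'(0) = u'(7/2) = 0. So [u' v]_0^7/2 = 0·v(7/2) − 0·v(0) = 0 for any v; take V = H^1(0, 7/2).
Weak formulation: find u (satisfying any essential BC) such that ∫_0^7/2 u'(x) v'(x) dx = ∫_0^7/2 f v dx for all v ∈ V (homogeneous Neumann, so boundary terms vanish).
Substituting f(x) = cos(10*π*x/7), the right-hand side is ∫_0^7/2 (cos(10*π*x/7)) v dx.
Compatibility check (pure Neumann): taking v ≡ 1 ∈ V gives 0 = ∫_0^7/2 f dx + (0) − (0), i.e. ∫_0^7/2 f dx must equal u'(0) − u'(7/2) = 0. Indeed ∫_0^7/2 (cos(10*π*x/7)) dx = 0, so the data are compatible. The solution is then unique only up to an additive constant (fix it e.g. by requiring ∫_0^7/2 u dx = 0).


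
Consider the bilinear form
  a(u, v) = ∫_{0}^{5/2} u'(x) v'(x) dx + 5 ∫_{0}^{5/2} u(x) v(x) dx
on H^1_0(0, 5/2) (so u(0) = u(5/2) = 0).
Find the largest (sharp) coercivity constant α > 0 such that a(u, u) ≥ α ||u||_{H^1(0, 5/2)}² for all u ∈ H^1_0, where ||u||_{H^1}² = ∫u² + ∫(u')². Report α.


α = 1

Coercivity of a(·,·) on H^1_0(0, 5/2) means a(u, u) ≥ α ||u||_{H^1}² for every u ∈ H^1_0.
The interval has length L = 5/2, and Poincaré/coercivity depend only on L. Here a(u, u) = ∫(u')² + (5)·∫u².
Here c = 5 ≥ 1, so a(u,u) = ∫(u')² + c∫u² ≥ ∫(u')² + ∫u² = ||u||_{H^1}², i.e. α = 1 works. No larger α is possible: a(u,u) ≥ α||u||_{H^1}² means (1−α)∫(u')² ≥ (α−c)∫u², and for the modes u_n = sin(nπ(x−x₀)/L) (x₀ the left endpoint) one has ∫u_n²/∫(u_n')² = (L/(nπ))² → 0, so a(u_n,u_n)/||u_n||_{H^1}² → 1. Hence the optimal constant is α = 1.
Therefore α = 1.


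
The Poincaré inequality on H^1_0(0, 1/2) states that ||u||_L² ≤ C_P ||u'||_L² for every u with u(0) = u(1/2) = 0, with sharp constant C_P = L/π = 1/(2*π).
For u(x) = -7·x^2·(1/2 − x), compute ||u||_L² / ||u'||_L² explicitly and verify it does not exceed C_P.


||u||_L² / ||u'||_L² = sqrt(14)/28 < C_P = 1/(2*π).

u(x) = -7·x^2·(1/2 − x), so u'(x) = 7*x*(3*x - 1).
u(x) = -7·x^2·(1/2 − x) vanishes at x = 0 and x = 1/2, so u ∈ H^1_0(0, 1/2). Differentiate via the product rule and integrate the resulting polynomials term by term.
  ∫_0^1/2 u² dx = ∫_0^1/2 (49*x^6 - 49*x^5 + 49*x^4/4) dx. Term by term:
    ∫_0^1/2 49*x^6 dx = 7/128;  ∫_0^1/2 -49*x^5 dx = -49/384;  ∫_0^1/2 49*x^4/4 dx = 49/640.
  Sum: 7/128 − 49/384 + 49/640 = 7/1920.
  ∫_0^1/2 (u')² dx = ∫_0^1/2 (441*x^4 - 294*x^3 + 49*x^2) dx. Term by term:
    ∫_0^1/2 441*x^4 dx = 441/160;  ∫_0^1/2 -294*x^3 dx = -147/32;  ∫_0^1/2 49*x^2 dx = 49/24.
  Sum: 441/160 − 147/32 + 49/24 = 49/240.
∫_0^1/2 u² dx = 7/1920, so ||u||_L² = sqrt(210)/240.
∫_0^1/2 (u')² dx = 49/240, so ||u'||_L² = 7*sqrt(15)/60.
Ratio ||u||_L² / ||u'||_L² = sqrt(14)/28.
Sharp Poincaré constant on H^1_0(0, 1/2) is C_P = L/π = 1/(2*π), achieved by sin(2*π·x).
A polynomial bump cannot attain the sharp Poincaré constant (only the first sine eigenfunction does), so the ratio is strictly less than C_P, consistent with ||u||_L² ≤ C_P ||u'||_L².


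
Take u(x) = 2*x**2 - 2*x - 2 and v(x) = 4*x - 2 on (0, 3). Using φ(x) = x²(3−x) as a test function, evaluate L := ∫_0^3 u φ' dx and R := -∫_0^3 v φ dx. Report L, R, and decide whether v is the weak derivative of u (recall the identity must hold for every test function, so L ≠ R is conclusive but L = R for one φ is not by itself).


LHS = -351/10, RHS = -351/10. Yes, v = u' weakly.

u(x) = 2*x**2 - 2*x - 2, classical derivative u'(x) = 4*x - 2.
φ(x) = x²(3−x), so φ'(x) = 3*x*(2 - x).
Note φ(0) = φ(3) = 0, so the boundary term u·φ vanishes.
LHS = ∫_0^3 u(x) φ'(x) dx = ∫_0^3 (-6*x^4 + 18*x^3 - 6*x^2 - 12*x) dx. Term by term:
  ∫_0^3 -6*x^4 dx = -1458/5;  ∫_0^3 18*x^3 dx = 729/2;  ∫_0^3 -6*x^2 dx = -54;
  ∫_0^3 -12*x dx = -54.
Sum: -1458/5 + 729/2 − 54 − 54 = -351/10.
So LHS = -351/10.
∫_0^3 v(x) φ(x) dx = ∫_0^3 (-4*x^4 + 14*x^3 - 6*x^2) dx. Term by term:
  ∫_0^3 -4*x^4 dx = -972/5;  ∫_0^3 14*x^3 dx = 567/2;  ∫_0^3 -6*x^2 dx = -54.
Sum: -972/5 + 567/2 − 54 = 351/10.
So RHS = -∫_0^3 v(x) φ(x) dx = -351/10.
LHS = RHS, so the identity holds for this test φ.
Moreover u is smooth here and v(x) = u'(x) = 4*x - 2 pointwise, so the identity holds for every test function. Hence v is the weak derivative of u.


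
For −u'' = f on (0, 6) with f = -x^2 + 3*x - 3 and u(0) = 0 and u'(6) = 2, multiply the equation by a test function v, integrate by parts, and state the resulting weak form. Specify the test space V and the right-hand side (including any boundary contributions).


V = {v ∈ H^1(0, 6) : v(0) = 0} (test functions vanish at x = 0 where u is specified); weak form: ∫_0^6 u'v' dx = ∫_0^6 (-x^2 + 3*x - 3) v dx + 2·v(6) for all v ∈ V.

Multiply both sides by a test function v and integrate from 0 to 6:
  ∫_0^6 −u''(x) v(x) dx = ∫_0^6 f(x) v(x) dx.
Integrate the LHS by parts once:
  ∫_0^6 −u'' v dx = −[u'(x) v(x)]_0^6 + ∫_0^6 u'(x) v'(x) dx.
Thus ∫_0^6 u'(x) v'(x) dx = ∫_0^6 f(x) v(x) dx + [u'(x) v(x)]_0^6.
Choose V so that boundary terms are either known or forced to vanish.
Mixed BC: u(0) = 0 (Dirichlet) and u'(6) = 2 (Neumann). Define V = {v ∈ H^1(0, 6) : v(0) = 0}. Then [u' v]_0^6 = u'(6)·v(6) − u'(0)·0 = 2·v(6).
Weak formulation: find u (satisfying any essential BC) such that ∫_0^6 u'(x) v'(x) dx = ∫_0^6 f v dx + 2·v(6) for all v ∈ V (Dirichlet at 0 absorbed into V; Neumann datum at x = 6 contributes the boundary term).
Substituting f(x) = -x^2 + 3*x - 3, the right-hand side is ∫_0^6 (-x^2 + 3*x - 3) v dx + 2·v(6).


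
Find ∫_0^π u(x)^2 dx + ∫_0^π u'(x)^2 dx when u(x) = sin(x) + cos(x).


||u||_{H^1(0,π)}^2 = 2*π

u'(x) = -sin(x) + cos(x).
Expand u² and (u')² and integrate term by term on (0, π), using: for integers n ≥ 1, ∫_0^π sin²(nx) dx = ∫_0^π cos²(nx) dx = π/2; for n ≠ n', ∫_0^π sin(nx)sin(n'x) dx = ∫_0^π cos(nx)cos(n'x) dx = 0; and by product-to-sum, ∫_0^π sin(nx)cos(n'x) dx = ½∫_0^π [sin((n+n')x) + sin((n−n')x)] dx, which is 0 when n+n' is even and 2n/(n²−n'²) when n+n' is odd (it need not vanish on (0, π)).
  u² squared terms: (1)²·∫cos(x)² dx = 1·π/2 = π/2;  (1)²·∫sin(x)² dx = 1·π/2 = π/2.
  u² cross terms: 2·(1)·(1)·∫cos(x)·sin(x) dx = 2·(0) = 0.
  So ∫_0^π u² dx = π/2 + π/2 + 0 = π.
  (u')² squared terms: (-1)²·∫sin(x)² dx = 1·π/2 = π/2;  (1)²·∫cos(x)² dx = 1·π/2 = π/2.
  (u')² cross terms: 2·(-1)·(1)·∫sin(x)·cos(x) dx = -2·(0) = 0.
  So ∫_0^π (u')² dx = π/2 + π/2 + 0 = π.
||u||_{H^1}^2 = (π) + (π) = 2*π.


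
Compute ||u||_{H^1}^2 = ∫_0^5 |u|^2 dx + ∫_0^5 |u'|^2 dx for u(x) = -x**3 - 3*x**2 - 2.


||u||_{H^1}^2 = 324140/7

The H^1 norm (squared) on an interval (0, L) is
  ||u||_{H^1}^2 = ∫_0^L u(x)^2 dx + ∫_0^L u'(x)^2 dx.
Compute u'(x) = -3*x**2 - 6*x.
Then u(x)^2 = x**6 + 6*x**5 + 9*x**4 + 4*x**3 + 12*x**2 + 4 and u'(x)^2 = 9*x**4 + 36*x**3 + 36*x**2.
Integrate each monomial from 0 to 5 using ∫_0^5 c·x^n dx = c·5^(n+1)/(n+1):
  ∫_0^5 u(x)^2 dx = ∫_0^5 (x^6 + 6*x^5 + 9*x^4 + 4*x^3 + 12*x^2 + 4) dx. Term by term:
    ∫_0^5 x^6 dx = 78125/7;  ∫_0^5 6*x^5 dx = 15625;  ∫_0^5 9*x^4 dx = 5625;
    ∫_0^5 4*x^3 dx = 625;  ∫_0^5 12*x^2 dx = 500;  ∫_0^5 4 dx = 20.
  Sum: 78125/7 + 15625 + 5625 + 625 + 500 + 20 = 234890/7.
  ∫_0^5 u'(x)^2 dx = ∫_0^5 (9*x^4 + 36*x^3 + 36*x^2) dx. Term by term:
    ∫_0^5 9*x^4 dx = 5625;  ∫_0^5 36*x^3 dx = 5625;  ∫_0^5 36*x^2 dx = 1500.
  Sum: 5625 + 5625 + 1500 = 12750.
Adding: ||u||_{H^1}^2 = 234890/7 + 12750 = 324140/7.


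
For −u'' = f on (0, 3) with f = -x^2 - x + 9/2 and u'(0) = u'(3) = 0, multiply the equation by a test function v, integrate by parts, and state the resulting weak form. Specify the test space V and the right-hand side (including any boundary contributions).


V = H^1(0, 3) (no boundary constraint on v; u is determined up to an additive constant); weak form: ∫_0^3 u'v' dx = ∫_0^3 (-x^2 - x + 9/2) v dx for all v ∈ V.

Multiply both sides by a test function v and integrate from 0 to 3:
  ∫_0^3 −u''(x) v(x) dx = ∫_0^3 f(x) v(x) dx.
Integrate the LHS by parts once:
  ∫_0^3 −u'' v dx = −[u'(x) v(x)]_0^3 + ∫_0^3 u'(x) v'(x) dx.
Thus ∫_0^3 u'(x) v'(x) dx = ∫_0^3 f(x) v(x) dx + [u'(x) v(x)]_0^3.
Choose V so that boundary terms are either known or forced to vanish.
u has homogeneous Neumann: u'(0) = u'(3) = 0. So [u' v]_0^3 = 0·v(3) − 0·v(0) = 0 for any v; take V = H^1(0, 3).
Weak formulation: find u (satisfying any essential BC) such that ∫_0^3 u'(x) v'(x) dx = ∫_0^3 f v dx for all v ∈ V (homogeneous Neumann, so boundary terms vanish).
Substituting f(x) = -x^2 - x + 9/2, the right-hand side is ∫_0^3 (-x^2 - x + 9/2) v dx.
Compatibility check (pure Neumann): taking v ≡ 1 ∈ V gives 0 = ∫_0^3 f dx + (0) − (0), i.e. ∫_0^3 f dx must equal u'(0) − u'(3) = 0. Indeed ∫_0^3 (-x^2 - x + 9/2) dx = 0, so the data are compatible. The solution is then unique only up to an additive constant (fix it e.g. by requiring ∫_0^3 u dx = 0).


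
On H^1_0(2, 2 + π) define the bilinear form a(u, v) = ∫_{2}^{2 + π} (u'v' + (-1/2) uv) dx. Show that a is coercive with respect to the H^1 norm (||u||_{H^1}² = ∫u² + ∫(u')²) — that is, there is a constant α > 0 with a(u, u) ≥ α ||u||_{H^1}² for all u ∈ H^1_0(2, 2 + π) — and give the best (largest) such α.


α = 1/4

Coercivity of a(·,·) on H^1_0(2, 2 + π) means a(u, u) ≥ α ||u||_{H^1}² for every u ∈ H^1_0.
The interval has length L = π, and Poincaré/coercivity depend only on L. Here a(u, u) = ∫(u')² + (-1/2)·∫u².
Here c = -1/2 < 0 with |c| < (π/L)² = 1, so coercivity still holds. The condition a(u,u) ≥ α||u||_{H^1}² reads (1−α)∫(u')² ≥ (α−c)∫u². Any admissible α is ≤ 1 (rapidly oscillating u have ∫u²/∫(u')² → 0), and α = 1 would force 0 ≥ (1−c)∫u², impossible since c < 1; so 1−α > 0. By the sharp Poincaré inequality on H^1_0 of an interval of length L, ∫(u')² ≥ (π/L)²∫u² with equality for the first sine mode sin(π(x−x₀)/L) (x₀ the left endpoint), so the inequality holds for all u iff (1−α)(π/L)² ≥ α − c, i.e. α ≤ ((π/L)² + c)/((π/L)² + 1) = (1 + c(L/π)²)/(1 + (L/π)²). (Direct route, valid since c ≤ 0: Poincaré gives c∫u² ≥ c(L/π)²∫(u')², so a(u,u) ≥ (1 + c(L/π)²)∫(u')², while ||u||_{H^1}² ≤ (1 + (L/π)²)∫(u')²; dividing yields the same α.) With (π/L)² = 1 and c = -1/2, the largest admissible constant is α = ((π/L)² + c)/((π/L)² + 1).
Simplifying, α = 1/4.


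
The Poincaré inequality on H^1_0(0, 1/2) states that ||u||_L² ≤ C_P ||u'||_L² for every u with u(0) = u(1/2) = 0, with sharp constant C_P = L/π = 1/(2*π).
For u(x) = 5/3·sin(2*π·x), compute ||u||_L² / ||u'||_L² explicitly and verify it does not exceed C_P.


||u||_L² / ||u'||_L² = 1/(2*π) = C_P.

u(x) = 5/3·sin(2*π·x), so u'(x) = 10*π*cos(2*π*x)/3.
Writing u(x) = A·sin(kπx/L) with A = 5/3 and k = 1, use ∫_0^L sin²(kπx/L) dx = L/2 and ∫_0^L cos²(kπx/L) dx = L/2.
u² = 25/9·sin²(2*π·x) and (u')² = 100*π^2/9·cos²(2*π·x), and each of sin², cos² integrates to L/2 = 1/4 over (0, 1/2).
∫_0^1/2 u² dx = 25/36, so ||u||_L² = 5/6.
∫_0^1/2 (u')² dx = 25*π^2/9, so ||u'||_L² = 5*π/3.
Ratio ||u||_L² / ||u'||_L² = 1/(2*π).
Sharp Poincaré constant on H^1_0(0, 1/2) is C_P = L/π = 1/(2*π), achieved by sin(2*π·x).
This is the k = 1 eigenfunction (up to amplitude), so the ratio equals the sharp Poincaré constant exactly.


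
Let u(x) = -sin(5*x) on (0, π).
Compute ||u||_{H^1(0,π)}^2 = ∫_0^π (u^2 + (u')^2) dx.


||u||_{H^1(0,π)}^2 = 13*π

u'(x) = -5*cos(5*x).
Expand u² and (u')² and integrate term by term on (0, π), using: for integers n ≥ 1, ∫_0^π sin²(nx) dx = ∫_0^π cos²(nx) dx = π/2; for n ≠ n', ∫_0^π sin(nx)sin(n'x) dx = ∫_0^π cos(nx)cos(n'x) dx = 0; and by product-to-sum, ∫_0^π sin(nx)cos(n'x) dx = ½∫_0^π [sin((n+n')x) + sin((n−n')x)] dx, which is 0 when n+n' is even and 2n/(n²−n'²) when n+n' is odd (it need not vanish on (0, π)).
  u² squared terms: (-1)²·∫sin(5x)² dx = 1·π/2 = π/2.
  So ∫_0^π u² dx = π/2.
  (u')² squared terms: (-5)²·∫cos(5x)² dx = 25·π/2 = 25*π/2.
  So ∫_0^π (u')² dx = 25*π/2.
||u||_{H^1}^2 = (π/2) + (25*π/2) = 13*π.
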